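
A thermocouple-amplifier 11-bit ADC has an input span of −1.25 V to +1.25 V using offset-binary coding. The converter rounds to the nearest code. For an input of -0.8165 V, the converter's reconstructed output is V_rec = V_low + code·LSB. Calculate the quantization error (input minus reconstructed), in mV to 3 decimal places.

0.150 mV

One LSB is 2.5 V / 2048 = 1.221 mV.
(-0.8165 − (−1.25))/0.0012207 = 355.1232; round gives code 355.
Code 355 maps back to (−1.25) + 355×0.0012207 V = -0.81665039 V.
Difference: 0.000150391 V → 0.150 mV.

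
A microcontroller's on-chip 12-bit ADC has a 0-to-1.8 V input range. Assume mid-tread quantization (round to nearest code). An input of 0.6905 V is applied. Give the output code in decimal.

code 1571

Full-scale span = 1.8 V; LSB = 1.8/2^12 = 439.45 µV.
(V_in − V_low)/LSB = (0.6905 − 0) / 0.000439453 = 1571.271.
So the output code is 1571.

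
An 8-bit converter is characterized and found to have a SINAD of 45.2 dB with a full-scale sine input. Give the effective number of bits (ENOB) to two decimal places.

ENOB = (SINAD − 1.76) / 6.02 = (45.2 − 1.76)/6.02 = 7.216.

7.22 bits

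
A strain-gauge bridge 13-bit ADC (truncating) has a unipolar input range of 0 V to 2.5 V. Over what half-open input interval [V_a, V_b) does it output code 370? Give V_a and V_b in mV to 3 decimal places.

LSB = 2.5/2^13 = 305.18 µV.
V_a = V_low + 370·LSB = 0.112915 V; V_b = V_low + 371·LSB = 0.11322 V.

[112.915 mV, 113.220 mV)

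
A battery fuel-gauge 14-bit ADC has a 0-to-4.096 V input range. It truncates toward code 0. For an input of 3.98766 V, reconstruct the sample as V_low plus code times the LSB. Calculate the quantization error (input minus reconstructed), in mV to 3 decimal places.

Step size: 4.096 V ÷ 2^14 = 250.00 µV.
(3.98766 − 0)/0.00025 = 15950.6400; ⌊·⌋ gives code 15950.
V_rec = 0 + 15950·0.00025 = 3.9875 V.
V_in − V_rec = 0.00016 V = 0.160 mV.

0.160 mV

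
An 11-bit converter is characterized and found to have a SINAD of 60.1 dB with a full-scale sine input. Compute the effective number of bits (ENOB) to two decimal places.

9.69 bits

ENOB = (SINAD − 1.76) / 6.02 = (60.1 − 1.76)/6.02 = 9.691.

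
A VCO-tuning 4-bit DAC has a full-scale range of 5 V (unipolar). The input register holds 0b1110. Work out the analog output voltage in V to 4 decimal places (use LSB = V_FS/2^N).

4.3750 V

LSB = 5 V / 2^4 = 312.500 mV.
Code 0b1110 = 14 decimal.
V_out = 0 + 14 × 0.3125 V = 4.375 V.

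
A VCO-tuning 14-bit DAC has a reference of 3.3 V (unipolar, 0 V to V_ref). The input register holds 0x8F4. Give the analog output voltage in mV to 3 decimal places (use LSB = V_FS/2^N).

461.646 mV

LSB = 3.3 V / 2^14 = 201.42 µV.
Code 0x8F4 = 2292 decimal.
V_out = 0 + 2292 × 0.000201416 V = 0.461646 V.
= 461.646 mV.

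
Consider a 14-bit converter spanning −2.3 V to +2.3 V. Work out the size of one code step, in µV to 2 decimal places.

280.76 µV

Full-scale span = 4.6 V.
LSB = 4.6 / 2^14 = 4.6 / 16384 = 0.000280762 V = 280.76 µV.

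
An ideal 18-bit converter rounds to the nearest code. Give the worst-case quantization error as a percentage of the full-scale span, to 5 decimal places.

0.00019 %

Rounding → worst-case error = ½ LSB = V_FS/2^19, so 100/524288 = 0.000190735 % of full scale.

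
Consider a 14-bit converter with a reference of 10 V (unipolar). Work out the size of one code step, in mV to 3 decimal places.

0.610 mV

Full-scale span = 10 V.
LSB = 10 / 2^14 = 10 / 16384 = 0.000610352 V = 0.610 mV.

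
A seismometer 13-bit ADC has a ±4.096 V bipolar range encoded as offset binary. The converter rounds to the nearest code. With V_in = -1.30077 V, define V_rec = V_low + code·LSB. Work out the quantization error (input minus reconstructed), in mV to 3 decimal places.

0.230 mV

Step size: 8.192 V ÷ 2^13 = 1.000 mV.
(-1.30077 − (−4.096))/0.001 = 2795.2300; round gives code 2795.
Code 2795 maps back to (−4.096) + 2795×0.001 V = -1.301 V.
Difference: 0.00023 V → 0.230 mV.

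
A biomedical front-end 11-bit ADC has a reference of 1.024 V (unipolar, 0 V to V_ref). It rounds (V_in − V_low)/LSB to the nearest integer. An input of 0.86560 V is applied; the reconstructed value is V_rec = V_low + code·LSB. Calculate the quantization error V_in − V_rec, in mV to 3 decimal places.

0.100 mV

Step size: 1.024 V ÷ 2^11 = 0.500 mV.
Scaled input = 1731.2000 LSBs, so code = 1731.
V_rec = 0 + 1731·0.0005 = 0.8655 V.
V_in − V_rec = 0.0001 V = 0.100 mV.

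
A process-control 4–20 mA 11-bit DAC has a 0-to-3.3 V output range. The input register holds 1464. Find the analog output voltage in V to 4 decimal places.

2.3590 V

LSB = 3.3 V / 2^11 = 1.611 mV.
V_out = 0 + 1464 × 0.00161133 V = 2.35898 V.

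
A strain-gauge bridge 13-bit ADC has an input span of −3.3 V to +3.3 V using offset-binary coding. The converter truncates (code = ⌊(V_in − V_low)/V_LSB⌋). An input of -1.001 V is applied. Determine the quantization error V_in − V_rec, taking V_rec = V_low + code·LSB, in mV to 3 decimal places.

Step size: 6.6 V ÷ 2^13 = 0.806 mV.
(V_in − V_low)/LSB = (-1.001 − (−3.3))/0.000805664 = 2853.5467 → code 2853 (floor).
V_rec = (−3.3) + 2853·0.000805664 = -1.0014404 V.
Error = -1.001 − (−1.0014404) = 0.00044043 V = 0.440 mV.

0.440 mV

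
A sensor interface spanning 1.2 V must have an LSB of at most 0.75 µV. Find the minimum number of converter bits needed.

21 bits

Number of steps required ≥ 1.2 V / 0.75 µV = 1600000.00.
Need 2^N ≥ 1600000.00; 2^20 = 1048576, 2^21 = 2097152.
Minimum N = 21.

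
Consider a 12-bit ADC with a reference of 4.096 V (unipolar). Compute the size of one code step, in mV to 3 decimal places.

Full-scale span = 4.096 V.
LSB = 4.096 / 2^12 = 4.096 / 4096 = 0.001 V = 1.000 mV.

1.000 mV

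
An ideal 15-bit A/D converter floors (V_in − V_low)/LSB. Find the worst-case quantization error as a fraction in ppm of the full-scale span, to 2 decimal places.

30.52 ppm

Truncating → worst-case error = 1 LSB = V_FS/2^15, so 1e+06/32768 = 30.5176 ppm of full scale.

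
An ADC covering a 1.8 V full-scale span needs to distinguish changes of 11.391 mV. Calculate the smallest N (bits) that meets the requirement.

Number of steps required ≥ 1.8 V / 11.391 mV = 158.02.
Need 2^N ≥ 158.02; 2^7 = 128, 2^8 = 256.
Minimum N = 8.

8 bits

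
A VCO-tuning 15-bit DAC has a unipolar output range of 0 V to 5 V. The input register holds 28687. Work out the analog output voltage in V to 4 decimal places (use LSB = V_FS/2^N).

4.3773 V

LSB = 5 V / 2^15 = 152.59 µV.
V_out = 0 + 28687 × 0.000152588 V = 4.37729 V.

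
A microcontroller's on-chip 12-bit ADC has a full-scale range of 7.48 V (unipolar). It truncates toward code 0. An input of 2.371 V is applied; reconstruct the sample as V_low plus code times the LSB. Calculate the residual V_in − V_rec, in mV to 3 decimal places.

LSB = 7.48/2^12 = 1.826 mV.
(V_in − V_low)/LSB = (2.371 − 0)/0.00182617 = 1298.3444 → code 1298 (floor).
V_rec = 0 + 1298·0.00182617 = 2.3703711 V.
V_in − V_rec = 0.000628906 V = 0.629 mV.

0.629 mV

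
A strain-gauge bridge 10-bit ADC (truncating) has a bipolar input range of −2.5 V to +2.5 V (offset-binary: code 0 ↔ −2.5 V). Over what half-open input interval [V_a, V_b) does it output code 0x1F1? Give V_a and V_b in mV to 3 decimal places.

[-73.242 mV, -68.359 mV)

LSB = 5/2^10 = 4.883 mV.
Code 0x1F1 = 497 decimal.
V_a = V_low + 497·LSB = -0.0732422 V; V_b = V_low + 498·LSB = -0.0683594 V.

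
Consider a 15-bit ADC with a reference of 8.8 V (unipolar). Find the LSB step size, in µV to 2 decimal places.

Full-scale span = 8.8 V.
LSB = 8.8 / 2^15 = 8.8 / 32768 = 0.000268555 V = 268.55 µV.

268.55 µV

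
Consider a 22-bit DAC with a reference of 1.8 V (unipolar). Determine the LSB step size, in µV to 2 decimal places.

Full-scale span = 1.8 V.
LSB = 1.8 / 2^22 = 1.8 / 4194304 = 4.29153e-07 V = 0.43 µV.

0.43 µV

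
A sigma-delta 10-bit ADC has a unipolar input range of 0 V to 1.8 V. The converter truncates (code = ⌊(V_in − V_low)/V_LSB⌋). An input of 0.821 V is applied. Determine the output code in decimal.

code 467

With 1024 levels over 1.8 V, one step is 1.758 mV.
(V_in − V_low)/LSB = (0.821 − 0) / 0.00175781 = 467.058.
⌊·⌋(467.058) = 467.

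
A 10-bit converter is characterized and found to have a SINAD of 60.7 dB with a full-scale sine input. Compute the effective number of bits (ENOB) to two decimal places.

9.79 bits

ENOB = (SINAD − 1.76) / 6.02 = (60.7 − 1.76)/6.02 = 9.791.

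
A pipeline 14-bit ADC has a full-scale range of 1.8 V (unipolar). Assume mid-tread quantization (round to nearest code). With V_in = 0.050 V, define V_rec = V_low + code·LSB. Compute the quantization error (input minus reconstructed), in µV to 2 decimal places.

LSB = 1.8/2^14 = 109.86 µV.
(0.050 − 0)/0.000109863 = 455.1111; round gives code 455.
Code 455 maps back to 0 + 455×0.000109863 V = 0.049987793 V.
Error = 0.050 − 0.049987793 = 1.2207e-05 V = 12.21 µV.

12.21 µV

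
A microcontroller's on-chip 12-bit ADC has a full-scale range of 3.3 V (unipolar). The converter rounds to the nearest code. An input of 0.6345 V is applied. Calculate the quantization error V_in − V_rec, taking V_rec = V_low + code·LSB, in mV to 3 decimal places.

One LSB is 3.3 V / 4096 = 0.806 mV.
(V_in − V_low)/LSB = (0.6345 − 0)/0.000805664 = 787.5491 → code 788 (round).
Code 788 maps back to 0 + 788×0.000805664 V = 0.63486328 V.
Error = 0.6345 − 0.63486328 = -0.000363281 V = -0.363 mV.

-0.363 mV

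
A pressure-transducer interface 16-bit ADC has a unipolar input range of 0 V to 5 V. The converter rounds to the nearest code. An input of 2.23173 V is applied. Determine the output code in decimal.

code 29252

LSB = 5 V / 65536 = 76.29 µV.
(V_in − V_low)/LSB = (2.23173 − 0) / 7.62939e-05 = 29251.731.
Round → code 29252.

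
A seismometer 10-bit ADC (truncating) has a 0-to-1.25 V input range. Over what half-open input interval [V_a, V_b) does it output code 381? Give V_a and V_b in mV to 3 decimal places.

LSB = 1.25/2^10 = 1.221 mV.
V_a = V_low + 381·LSB = 0.465088 V; V_b = V_low + 382·LSB = 0.466309 V.

[465.088 mV, 466.309 mV)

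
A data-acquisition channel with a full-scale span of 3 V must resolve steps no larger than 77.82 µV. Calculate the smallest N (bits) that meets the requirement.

Number of steps required ≥ 3 V / 77.82 µV = 38550.50.
Need 2^N ≥ 38550.50; 2^15 = 32768, 2^16 = 65536.
Minimum N = 16.

16 bits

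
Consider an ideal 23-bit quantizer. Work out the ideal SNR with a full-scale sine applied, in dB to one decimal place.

140.2 dB

SNR ≈ 6.02·N + 1.76 dB = 6.02·23 + 1.76 = 140.22 dB.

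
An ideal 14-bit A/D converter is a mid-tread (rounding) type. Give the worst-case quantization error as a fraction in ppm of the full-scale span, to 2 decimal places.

30.52 ppm

Rounding → worst-case error = ½ LSB = V_FS/2^15, so 1e+06/32768 = 30.5176 ppm of full scale.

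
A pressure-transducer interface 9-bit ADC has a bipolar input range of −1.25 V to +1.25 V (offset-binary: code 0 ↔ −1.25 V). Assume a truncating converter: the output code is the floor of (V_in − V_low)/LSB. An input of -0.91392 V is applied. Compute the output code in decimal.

Full-scale span = 2.5 V; LSB = 2.5/2^9 = 4.883 mV.
(-0.91392 − (−1.25)) / 0.00488281 = 68.829 LSBs.
⌊·⌋(68.829) = 68.

code 68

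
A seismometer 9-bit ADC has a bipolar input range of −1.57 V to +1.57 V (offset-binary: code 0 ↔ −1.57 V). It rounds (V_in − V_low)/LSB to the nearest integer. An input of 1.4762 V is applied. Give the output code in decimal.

With 512 levels over 3.14 V, one step is 6.133 mV.
(1.4762 − (−1.57)) / 0.00613281 = 496.705 LSBs.
Round → code 497.

code 497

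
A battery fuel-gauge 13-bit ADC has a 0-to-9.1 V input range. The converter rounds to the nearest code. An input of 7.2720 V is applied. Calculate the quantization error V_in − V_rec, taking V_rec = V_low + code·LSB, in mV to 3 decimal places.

0.442 mV

Step size: 9.1 V ÷ 2^13 = 1.111 mV.
Scaled input = 6546.3982 LSBs, so code = 6546.
Reconstructed: 7.2715576 V.
Error = 7.2720 − 7.2715576 = 0.000442383 V = 0.442 mV.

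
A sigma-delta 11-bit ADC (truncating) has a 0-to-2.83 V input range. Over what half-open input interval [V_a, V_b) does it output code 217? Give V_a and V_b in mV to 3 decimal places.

LSB = 2.83/2^11 = 1.382 mV.
V_a = V_low + 217·LSB = 0.299858 V; V_b = V_low + 218·LSB = 0.30124 V.

[299.858 mV, 301.240 mV)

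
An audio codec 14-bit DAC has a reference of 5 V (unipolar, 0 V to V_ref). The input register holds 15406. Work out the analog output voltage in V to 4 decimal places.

LSB = 5 V / 2^14 = 305.18 µV.
V_out = 0 + 15406 × 0.000305176 V = 4.70154 V.

4.7015 V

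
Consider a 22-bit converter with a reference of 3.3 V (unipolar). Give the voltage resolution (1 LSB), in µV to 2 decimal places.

Full-scale span = 3.3 V.
LSB = 3.3 / 2^22 = 3.3 / 4194304 = 7.86781e-07 V = 0.79 µV.

0.79 µV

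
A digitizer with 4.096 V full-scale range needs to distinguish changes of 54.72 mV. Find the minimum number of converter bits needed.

Number of steps required ≥ 4.096 V / 54.72 mV = 74.85.
Need 2^N ≥ 74.85; 2^6 = 64, 2^7 = 128.
Minimum N = 7.

7 bits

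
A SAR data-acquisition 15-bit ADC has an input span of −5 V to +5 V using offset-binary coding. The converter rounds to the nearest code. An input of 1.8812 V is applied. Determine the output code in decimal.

With 32768 levels over 10 V, one step is 305.18 µV.
(V_in − V_low)/LSB = (1.8812 − (−5)) / 0.000305176 = 22548.316.
Round → code 22548.

code 22548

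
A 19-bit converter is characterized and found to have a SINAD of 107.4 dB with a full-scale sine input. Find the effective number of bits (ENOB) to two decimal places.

ENOB = (SINAD − 1.76) / 6.02 = (107.4 − 1.76)/6.02 = 17.548.

17.55 bits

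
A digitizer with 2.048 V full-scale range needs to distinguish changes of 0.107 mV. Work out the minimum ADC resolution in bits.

15 bits

Number of steps required ≥ 2.048 V / 0.107 mV = 19140.19.
Need 2^N ≥ 19140.19; 2^14 = 16384, 2^15 = 32768.
Minimum N = 15.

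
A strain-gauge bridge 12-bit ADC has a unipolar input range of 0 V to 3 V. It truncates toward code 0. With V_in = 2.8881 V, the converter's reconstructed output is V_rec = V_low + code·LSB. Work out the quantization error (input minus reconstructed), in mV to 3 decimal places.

Step size: 3 V ÷ 2^12 = 0.732 mV.
Scaled input = 3943.2192 LSBs, so code = 3943.
Code 3943 maps back to 0 + 3943×0.000732422 V = 2.8879395 V.
Error = 2.8881 − 2.8879395 = 0.000160547 V = 0.161 mV.

0.161 mV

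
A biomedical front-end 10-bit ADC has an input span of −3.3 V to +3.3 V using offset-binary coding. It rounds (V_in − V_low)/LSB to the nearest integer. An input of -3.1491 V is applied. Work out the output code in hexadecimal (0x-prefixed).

code 0x17 (decimal 23)

Full-scale span = 6.6 V; LSB = 6.6/2^10 = 6.445 mV.
(V_in − V_low)/LSB = (-3.1491 − (−3.3)) / 0.00644531 = 23.412.
So the output code is 23.
In hexadecimal (0x-prefixed): 0x17.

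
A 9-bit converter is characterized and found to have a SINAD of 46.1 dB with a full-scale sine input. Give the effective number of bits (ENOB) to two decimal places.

7.37 bits

ENOB = (SINAD − 1.76) / 6.02 = (46.1 − 1.76)/6.02 = 7.365.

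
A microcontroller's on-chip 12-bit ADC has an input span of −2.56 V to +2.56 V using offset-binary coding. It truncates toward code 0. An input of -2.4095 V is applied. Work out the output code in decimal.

With 4096 levels over 5.12 V, one step is 1.250 mV.
(-2.4095 − (−2.56)) / 0.00125 = 120.400 LSBs.
So the output code is 120.

code 120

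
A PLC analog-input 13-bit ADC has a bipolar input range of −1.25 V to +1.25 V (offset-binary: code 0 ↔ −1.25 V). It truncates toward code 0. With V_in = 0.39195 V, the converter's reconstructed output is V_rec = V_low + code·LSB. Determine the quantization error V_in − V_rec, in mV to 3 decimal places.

One LSB is 2.5 V / 8192 = 305.18 µV.
(V_in − V_low)/LSB = (0.39195 − (−1.25))/0.000305176 = 5380.3418 → code 5380 (floor).
Reconstructed: 0.3918457 V.
Difference: 0.000104297 V → 0.104 mV.

0.104 mV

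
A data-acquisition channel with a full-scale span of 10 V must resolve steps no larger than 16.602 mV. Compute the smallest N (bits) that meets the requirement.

Number of steps required ≥ 10 V / 16.602 mV = 602.34.
Need 2^N ≥ 602.34; 2^9 = 512, 2^10 = 1024.
Minimum N = 10.

10 bits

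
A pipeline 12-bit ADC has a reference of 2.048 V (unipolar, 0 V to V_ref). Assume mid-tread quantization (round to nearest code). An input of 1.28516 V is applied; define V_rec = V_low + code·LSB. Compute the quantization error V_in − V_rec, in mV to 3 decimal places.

One LSB is 2.048 V / 4096 = 0.500 mV.
(V_in − V_low)/LSB = (1.28516 − 0)/0.0005 = 2570.3200 → code 2570 (round).
Code 2570 maps back to 0 + 2570×0.0005 V = 1.285 V.
V_in − V_rec = 0.00016 V = 0.160 mV.

0.160 mV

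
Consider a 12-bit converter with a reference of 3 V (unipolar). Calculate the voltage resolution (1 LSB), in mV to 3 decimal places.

0.732 mV

Full-scale span = 3 V.
LSB = 3 / 2^12 = 3 / 4096 = 0.000732422 V = 0.732 mV.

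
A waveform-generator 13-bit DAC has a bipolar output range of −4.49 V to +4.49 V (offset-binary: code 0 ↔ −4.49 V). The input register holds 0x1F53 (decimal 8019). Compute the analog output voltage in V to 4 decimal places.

4.3004 V

LSB = 8.98 V / 2^13 = 1.096 mV.
Code 0x1F53 = 8019 decimal.
V_out = (−4.49) + 8019 × 0.00109619 V = 4.30036 V.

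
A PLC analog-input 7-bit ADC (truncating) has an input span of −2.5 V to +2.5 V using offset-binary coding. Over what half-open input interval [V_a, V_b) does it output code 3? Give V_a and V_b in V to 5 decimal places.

[-2.38281 V, -2.34375 V)

LSB = 5/2^7 = 39.062 mV.
V_a = V_low + 3·LSB = -2.38281 V; V_b = V_low + 4·LSB = -2.34375 V.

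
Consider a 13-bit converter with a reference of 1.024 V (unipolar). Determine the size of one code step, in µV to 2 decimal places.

125.00 µV

Full-scale span = 1.024 V.
LSB = 1.024 / 2^13 = 1.024 / 8192 = 0.000125 V = 125.00 µV.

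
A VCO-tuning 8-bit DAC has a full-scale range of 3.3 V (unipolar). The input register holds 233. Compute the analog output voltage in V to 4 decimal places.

LSB = 3.3 V / 2^8 = 12.891 mV.
V_out = 0 + 233 × 0.0128906 V = 3.00352 V.

3.0035 V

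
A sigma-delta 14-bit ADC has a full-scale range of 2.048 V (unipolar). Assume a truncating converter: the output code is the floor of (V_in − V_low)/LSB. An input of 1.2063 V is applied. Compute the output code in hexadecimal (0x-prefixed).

code 0x25B2 (decimal 9650)

LSB = 2.048 V / 16384 = 125.00 µV.
Input sits at 9650.400 steps above V_low.
⌊·⌋(9650.400) = 9650.
In hexadecimal (0x-prefixed): 0x25B2.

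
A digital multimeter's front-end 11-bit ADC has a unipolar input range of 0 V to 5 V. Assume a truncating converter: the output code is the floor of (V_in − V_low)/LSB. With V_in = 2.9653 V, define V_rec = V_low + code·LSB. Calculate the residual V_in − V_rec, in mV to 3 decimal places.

1.433 mV

LSB = 5/2^11 = 2.441 mV.
Scaled input = 1214.5869 LSBs, so code = 1214.
V_rec = 0 + 1214·0.00244141 = 2.9638672 V.
Difference: 0.00143281 V → 1.433 mV.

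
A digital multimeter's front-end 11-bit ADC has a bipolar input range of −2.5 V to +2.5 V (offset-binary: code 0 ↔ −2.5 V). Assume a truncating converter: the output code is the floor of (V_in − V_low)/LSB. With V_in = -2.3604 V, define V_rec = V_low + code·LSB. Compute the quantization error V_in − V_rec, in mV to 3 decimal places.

0.440 mV

Step size: 5 V ÷ 2^11 = 2.441 mV.
(-2.3604 − (−2.5))/0.00244141 = 57.1802; ⌊·⌋ gives code 57.
Code 57 maps back to (−2.5) + 57×0.00244141 V = -2.3608398 V.
Difference: 0.000439844 V → 0.440 mV.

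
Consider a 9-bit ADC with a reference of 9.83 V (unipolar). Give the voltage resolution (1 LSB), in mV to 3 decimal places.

19.199 mV

Full-scale span = 9.83 V.
LSB = 9.83 / 2^9 = 9.83 / 512 = 0.0191992 V = 19.199 mV.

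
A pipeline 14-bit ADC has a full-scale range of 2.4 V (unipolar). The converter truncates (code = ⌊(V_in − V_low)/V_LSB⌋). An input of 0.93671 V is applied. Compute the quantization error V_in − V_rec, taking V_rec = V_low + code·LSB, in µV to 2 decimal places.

88.91 µV

Step size: 2.4 V ÷ 2^14 = 146.48 µV.
(V_in − V_low)/LSB = (0.93671 − 0)/0.000146484 = 6394.6069 → code 6394 (floor).
Reconstructed: 0.93662109 V.
Difference: 8.89062e-05 V → 88.91 µV.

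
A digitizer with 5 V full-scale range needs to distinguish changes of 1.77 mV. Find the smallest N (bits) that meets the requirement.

12 bits

Number of steps required ≥ 5 V / 1.77 mV = 2824.86.
Need 2^N ≥ 2824.86; 2^11 = 2048, 2^12 = 4096.
Minimum N = 12.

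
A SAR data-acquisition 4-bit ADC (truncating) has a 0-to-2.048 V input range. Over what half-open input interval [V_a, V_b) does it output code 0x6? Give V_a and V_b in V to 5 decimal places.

LSB = 2.048/2^4 = 128.000 mV.
Code 0x6 = 6 decimal.
V_a = V_low + 6·LSB = 0.768 V; V_b = V_low + 7·LSB = 0.896 V.

[0.76800 V, 0.89600 V)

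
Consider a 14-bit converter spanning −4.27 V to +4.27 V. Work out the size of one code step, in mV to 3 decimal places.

Full-scale span = 8.54 V.
LSB = 8.54 / 2^14 = 8.54 / 16384 = 0.00052124 V = 0.521 mV.

0.521 mV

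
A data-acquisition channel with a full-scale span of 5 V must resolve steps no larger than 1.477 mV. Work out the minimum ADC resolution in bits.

Number of steps required ≥ 5 V / 1.477 mV = 3385.24.
Need 2^N ≥ 3385.24; 2^11 = 2048, 2^12 = 4096.
Minimum N = 12.

12 bits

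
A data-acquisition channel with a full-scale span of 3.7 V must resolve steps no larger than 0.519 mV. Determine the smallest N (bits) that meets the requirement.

13 bits

Number of steps required ≥ 3.7 V / 0.519 mV = 7129.09.
Need 2^N ≥ 7129.09; 2^12 = 4096, 2^13 = 8192.
Minimum N = 13.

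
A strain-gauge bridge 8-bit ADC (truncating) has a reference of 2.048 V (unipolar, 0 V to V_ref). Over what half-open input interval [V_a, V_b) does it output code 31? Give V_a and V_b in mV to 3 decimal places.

[248.000 mV, 256.000 mV)

LSB = 2.048/2^8 = 8.000 mV.
V_a = V_low + 31·LSB = 0.248 V; V_b = V_low + 32·LSB = 0.256 V.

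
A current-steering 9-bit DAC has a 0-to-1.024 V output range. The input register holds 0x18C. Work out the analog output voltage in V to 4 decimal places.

0.7920 V

LSB = 1.024 V / 2^9 = 2.000 mV.
Code 0x18C = 396 decimal.
V_out = 0 + 396 × 0.002 V = 0.792 V.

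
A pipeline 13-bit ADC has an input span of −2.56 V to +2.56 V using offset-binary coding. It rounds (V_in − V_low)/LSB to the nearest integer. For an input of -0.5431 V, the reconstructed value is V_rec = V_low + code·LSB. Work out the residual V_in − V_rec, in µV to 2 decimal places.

25.00 µV

LSB = 5.12/2^13 = 0.625 mV.
(V_in − V_low)/LSB = (-0.5431 − (−2.56))/0.000625 = 3227.0400 → code 3227 (round).
Code 3227 maps back to (−2.56) + 3227×0.000625 V = -0.543125 V.
Error = -0.5431 − (−0.543125) = 2.5e-05 V = 25.00 µV.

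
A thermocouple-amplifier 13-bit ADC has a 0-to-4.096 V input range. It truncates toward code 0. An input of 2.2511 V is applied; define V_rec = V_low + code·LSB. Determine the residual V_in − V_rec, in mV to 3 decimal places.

One LSB is 4.096 V / 8192 = 0.500 mV.
(2.2511 − 0)/0.0005 = 4502.2000; ⌊·⌋ gives code 4502.
V_rec = 0 + 4502·0.0005 = 2.251 V.
V_in − V_rec = 0.0001 V = 0.100 mV.

0.100 mV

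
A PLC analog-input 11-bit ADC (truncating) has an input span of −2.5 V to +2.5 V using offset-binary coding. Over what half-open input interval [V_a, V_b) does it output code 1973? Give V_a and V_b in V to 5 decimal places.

[2.31689 V, 2.31934 V)

LSB = 5/2^11 = 2.441 mV.
V_a = V_low + 1973·LSB = 2.31689 V; V_b = V_low + 1974·LSB = 2.31934 V.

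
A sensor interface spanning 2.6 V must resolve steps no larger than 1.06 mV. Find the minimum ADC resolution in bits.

12 bits

Number of steps required ≥ 2.6 V / 1.06 mV = 2452.83.
Need 2^N ≥ 2452.83; 2^11 = 2048, 2^12 = 4096.
Minimum N = 12.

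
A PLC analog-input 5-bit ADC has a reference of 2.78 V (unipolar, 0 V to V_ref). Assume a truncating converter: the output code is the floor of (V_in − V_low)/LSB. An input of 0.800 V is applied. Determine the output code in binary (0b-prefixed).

Full-scale span = 2.78 V; LSB = 2.78/2^5 = 86.875 mV.
(0.800 − 0) / 0.086875 = 9.209 LSBs.
Floor → code 9.
In binary (0b-prefixed): 0b1001.

code 0b1001 (decimal 9)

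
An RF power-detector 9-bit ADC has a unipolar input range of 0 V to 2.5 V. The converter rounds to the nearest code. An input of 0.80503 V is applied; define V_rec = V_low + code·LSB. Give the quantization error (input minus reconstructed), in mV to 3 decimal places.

-0.634 mV

Step size: 2.5 V ÷ 2^9 = 4.883 mV.
(0.80503 − 0)/0.00488281 = 164.8701; round gives code 165.
Reconstructed: 0.80566406 V.
Error = 0.80503 − 0.80566406 = -0.000634062 V = -0.634 mV.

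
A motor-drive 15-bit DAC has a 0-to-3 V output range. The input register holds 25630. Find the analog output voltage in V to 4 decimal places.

2.3465 V

LSB = 3 V / 2^15 = 91.55 µV.
V_out = 0 + 25630 × 9.15527e-05 V = 2.3465 V.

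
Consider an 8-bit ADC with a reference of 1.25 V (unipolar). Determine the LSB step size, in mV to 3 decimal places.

Full-scale span = 1.25 V.
LSB = 1.25 / 2^8 = 1.25 / 256 = 0.00488281 V = 4.883 mV.

4.883 mV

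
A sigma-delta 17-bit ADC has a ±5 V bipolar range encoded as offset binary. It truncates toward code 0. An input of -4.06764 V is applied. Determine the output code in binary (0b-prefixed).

code 0b10111110111100 (decimal 12220)

Full-scale span = 10 V; LSB = 10/2^17 = 76.29 µV.
(-4.06764 − (−5)) / 7.62939e-05 = 12220.629 LSBs.
So the output code is 12220.
In binary (0b-prefixed): 0b10111110111100.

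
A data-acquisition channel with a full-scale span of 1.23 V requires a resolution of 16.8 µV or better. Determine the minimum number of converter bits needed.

17 bits

Number of steps required ≥ 1.23 V / 16.8 µV = 73214.29.
Need 2^N ≥ 73214.29; 2^16 = 65536, 2^17 = 131072.
Minimum N = 17.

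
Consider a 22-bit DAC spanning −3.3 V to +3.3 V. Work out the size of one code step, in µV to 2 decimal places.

1.57 µV

Full-scale span = 6.6 V.
LSB = 6.6 / 2^22 = 6.6 / 4194304 = 1.57356e-06 V = 1.57 µV.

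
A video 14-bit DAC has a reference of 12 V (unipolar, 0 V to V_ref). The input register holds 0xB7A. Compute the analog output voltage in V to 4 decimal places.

LSB = 12 V / 2^14 = 0.732 mV.
Code 0xB7A = 2938 decimal.
V_out = 0 + 2938 × 0.000732422 V = 2.15186 V.

2.1519 V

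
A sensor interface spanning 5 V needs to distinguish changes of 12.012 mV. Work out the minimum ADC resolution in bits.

Number of steps required ≥ 5 V / 12.012 mV = 416.25.
Need 2^N ≥ 416.25; 2^8 = 256, 2^9 = 512.
Minimum N = 9.

9 bits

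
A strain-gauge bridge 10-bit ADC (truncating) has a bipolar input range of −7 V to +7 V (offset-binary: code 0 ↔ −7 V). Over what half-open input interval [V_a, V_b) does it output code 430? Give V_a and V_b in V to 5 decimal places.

[-1.12109 V, -1.10742 V)

LSB = 14/2^10 = 13.672 mV.
V_a = V_low + 430·LSB = -1.12109 V; V_b = V_low + 431·LSB = -1.10742 V.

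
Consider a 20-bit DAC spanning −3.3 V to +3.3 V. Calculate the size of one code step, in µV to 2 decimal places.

Full-scale span = 6.6 V.
LSB = 6.6 / 2^20 = 6.6 / 1048576 = 6.29425e-06 V = 6.29 µV.

6.29 µV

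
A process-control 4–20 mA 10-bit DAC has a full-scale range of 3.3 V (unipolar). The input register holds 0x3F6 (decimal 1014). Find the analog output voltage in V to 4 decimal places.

LSB = 3.3 V / 2^10 = 3.223 mV.
Code 0x3F6 = 1014 decimal.
V_out = 0 + 1014 × 0.00322266 V = 3.26777 V.

3.2678 V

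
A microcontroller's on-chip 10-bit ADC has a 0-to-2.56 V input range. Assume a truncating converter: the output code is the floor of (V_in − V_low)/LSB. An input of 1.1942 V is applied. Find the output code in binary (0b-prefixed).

With 1024 levels over 2.56 V, one step is 2.500 mV.
(1.1942 − 0) / 0.0025 = 477.680 LSBs.
So the output code is 477.
In binary (0b-prefixed): 0b111011101.

code 0b111011101 (decimal 477)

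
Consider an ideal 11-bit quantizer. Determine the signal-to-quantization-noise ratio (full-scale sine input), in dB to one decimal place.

68.0 dB

SNR ≈ 6.02·N + 1.76 dB = 6.02·11 + 1.76 = 67.98 dB.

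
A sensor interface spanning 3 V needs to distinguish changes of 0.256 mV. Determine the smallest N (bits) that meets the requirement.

Number of steps required ≥ 3 V / 0.256 mV = 11718.75.
Need 2^N ≥ 11718.75; 2^13 = 8192, 2^14 = 16384.
Minimum N = 14.

14 bits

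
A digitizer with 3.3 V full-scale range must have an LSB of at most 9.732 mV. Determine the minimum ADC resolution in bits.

9 bits

Number of steps required ≥ 3.3 V / 9.732 mV = 339.09.
Need 2^N ≥ 339.09; 2^8 = 256, 2^9 = 512.
Minimum N = 9.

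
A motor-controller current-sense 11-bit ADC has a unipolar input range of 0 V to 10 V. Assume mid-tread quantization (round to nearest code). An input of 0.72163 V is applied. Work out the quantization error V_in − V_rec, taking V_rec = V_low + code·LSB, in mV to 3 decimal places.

One LSB is 10 V / 2048 = 4.883 mV.
Scaled input = 147.7898 LSBs, so code = 148.
V_rec = 0 + 148·0.00488281 = 0.72265625 V.
Difference: -0.00102625 V → -1.026 mV.

-1.026 mV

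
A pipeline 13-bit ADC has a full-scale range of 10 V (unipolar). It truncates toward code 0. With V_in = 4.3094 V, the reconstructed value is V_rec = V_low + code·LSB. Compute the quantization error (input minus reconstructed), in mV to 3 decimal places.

One LSB is 10 V / 8192 = 1.221 mV.
Scaled input = 3530.2605 LSBs, so code = 3530.
Code 3530 maps back to 0 + 3530×0.0012207 V = 4.309082 V.
Difference: 0.000317969 V → 0.318 mV.

0.318 mV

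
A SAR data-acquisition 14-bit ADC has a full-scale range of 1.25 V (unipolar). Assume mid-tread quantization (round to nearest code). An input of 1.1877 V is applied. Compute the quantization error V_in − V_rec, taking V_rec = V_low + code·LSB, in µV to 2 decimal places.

Step size: 1.25 V ÷ 2^14 = 76.29 µV.
(1.1877 − 0)/7.62939e-05 = 15567.4214; round gives code 15567.
V_rec = 0 + 15567·7.62939e-05 = 1.1876678 V.
Error = 1.1877 − 1.1876678 = 3.21533e-05 V = 32.15 µV.

32.15 µV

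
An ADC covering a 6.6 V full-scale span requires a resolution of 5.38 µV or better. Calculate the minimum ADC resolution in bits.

21 bits

Number of steps required ≥ 6.6 V / 5.38 µV = 1226765.80.
Need 2^N ≥ 1226765.80; 2^20 = 1048576, 2^21 = 2097152.
Minimum N = 21.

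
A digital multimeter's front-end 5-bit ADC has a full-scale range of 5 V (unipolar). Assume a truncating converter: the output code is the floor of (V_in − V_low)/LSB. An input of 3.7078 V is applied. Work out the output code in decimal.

LSB = 5 V / 32 = 156.250 mV.
(V_in − V_low)/LSB = (3.7078 − 0) / 0.15625 = 23.730.
⌊·⌋(23.730) = 23.

code 23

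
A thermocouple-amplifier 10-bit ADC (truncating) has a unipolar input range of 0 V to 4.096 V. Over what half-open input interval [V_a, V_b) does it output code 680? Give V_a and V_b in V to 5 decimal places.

[2.72000 V, 2.72400 V)

LSB = 4.096/2^10 = 4.000 mV.
V_a = V_low + 680·LSB = 2.72 V; V_b = V_low + 681·LSB = 2.724 V.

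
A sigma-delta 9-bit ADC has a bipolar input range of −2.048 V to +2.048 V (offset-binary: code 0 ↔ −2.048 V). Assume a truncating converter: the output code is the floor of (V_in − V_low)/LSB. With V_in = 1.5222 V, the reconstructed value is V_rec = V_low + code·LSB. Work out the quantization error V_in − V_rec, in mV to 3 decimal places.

One LSB is 4.096 V / 512 = 8.000 mV.
(1.5222 − (−2.048))/0.008 = 446.2750; ⌊·⌋ gives code 446.
Reconstructed: 1.52 V.
Error = 1.5222 − 1.52 = 0.0022 V = 2.200 mV.

2.200 mV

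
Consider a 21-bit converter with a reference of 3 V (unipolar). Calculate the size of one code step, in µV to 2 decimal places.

Full-scale span = 3 V.
LSB = 3 / 2^21 = 3 / 2097152 = 1.43051e-06 V = 1.43 µV.

1.43 µV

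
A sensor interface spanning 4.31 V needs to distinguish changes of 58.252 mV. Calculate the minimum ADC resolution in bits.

Number of steps required ≥ 4.31 V / 58.252 mV = 73.99.
Need 2^N ≥ 73.99; 2^6 = 64, 2^7 = 128.
Minimum N = 7.

7 bits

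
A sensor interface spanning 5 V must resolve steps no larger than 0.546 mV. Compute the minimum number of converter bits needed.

Number of steps required ≥ 5 V / 0.546 mV = 9157.51.
Need 2^N ≥ 9157.51; 2^13 = 8192, 2^14 = 16384.
Minimum N = 14.

14 bits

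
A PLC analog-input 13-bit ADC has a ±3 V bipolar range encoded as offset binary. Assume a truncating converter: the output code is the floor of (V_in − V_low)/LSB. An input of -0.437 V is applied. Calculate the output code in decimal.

LSB = 6 V / 8192 = 0.732 mV.
(V_in − V_low)/LSB = (-0.437 − (−3)) / 0.000732422 = 3499.349.
⌊·⌋(3499.349) = 3499.

code 3499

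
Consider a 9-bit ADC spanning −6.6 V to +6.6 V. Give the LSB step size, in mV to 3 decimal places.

Full-scale span = 13.2 V.
LSB = 13.2 / 2^9 = 13.2 / 512 = 0.0257812 V = 25.781 mV.

25.781 mV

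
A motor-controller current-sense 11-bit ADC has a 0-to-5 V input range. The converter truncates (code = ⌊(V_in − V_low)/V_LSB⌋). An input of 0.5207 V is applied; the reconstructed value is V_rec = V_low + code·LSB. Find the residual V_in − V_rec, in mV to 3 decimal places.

LSB = 5/2^11 = 2.441 mV.
(V_in − V_low)/LSB = (0.5207 − 0)/0.00244141 = 213.2787 → code 213 (floor).
V_rec = 0 + 213·0.00244141 = 0.52001953 V.
Difference: 0.000680469 V → 0.680 mV.

0.680 mV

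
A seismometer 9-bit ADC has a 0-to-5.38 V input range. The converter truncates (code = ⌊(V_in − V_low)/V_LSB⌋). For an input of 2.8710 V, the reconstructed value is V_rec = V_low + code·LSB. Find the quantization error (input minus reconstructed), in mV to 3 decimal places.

2.367 mV

Step size: 5.38 V ÷ 2^9 = 10.508 mV.
Scaled input = 273.2253 LSBs, so code = 273.
Code 273 maps back to 0 + 273×0.0105078 V = 2.8686328 V.
V_in − V_rec = 0.00236719 V = 2.367 mV.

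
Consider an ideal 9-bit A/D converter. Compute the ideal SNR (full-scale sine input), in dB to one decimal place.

55.9 dB

SNR ≈ 6.02·N + 1.76 dB = 6.02·9 + 1.76 = 55.94 dB.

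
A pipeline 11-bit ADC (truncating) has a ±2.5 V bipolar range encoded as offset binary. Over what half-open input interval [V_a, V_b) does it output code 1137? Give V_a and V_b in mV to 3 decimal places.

LSB = 5/2^11 = 2.441 mV.
V_a = V_low + 1137·LSB = 0.275879 V; V_b = V_low + 1138·LSB = 0.27832 V.

[275.879 mV, 278.320 mV)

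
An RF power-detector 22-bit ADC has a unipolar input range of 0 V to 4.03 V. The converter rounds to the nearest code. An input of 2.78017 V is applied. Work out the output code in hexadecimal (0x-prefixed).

code 0x2C26CE (decimal 2893518)

With 4194304 levels over 4.03 V, one step is 0.96 µV.
Input sits at 2893518.152 steps above V_low.
round(2893518.152) = 2893518.
In hexadecimal (0x-prefixed): 0x2C26CE.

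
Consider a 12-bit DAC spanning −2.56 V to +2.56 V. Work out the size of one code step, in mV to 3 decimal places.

1.250 mV

Full-scale span = 5.12 V.
LSB = 5.12 / 2^12 = 5.12 / 4096 = 0.00125 V = 1.250 mV.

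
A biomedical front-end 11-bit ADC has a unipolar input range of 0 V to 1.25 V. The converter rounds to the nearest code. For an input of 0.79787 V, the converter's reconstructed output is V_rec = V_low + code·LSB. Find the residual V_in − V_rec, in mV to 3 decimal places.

One LSB is 1.25 V / 2048 = 0.610 mV.
(0.79787 − 0)/0.000610352 = 1307.2302; round gives code 1307.
Reconstructed: 0.79772949 V.
Difference: 0.000140508 V → 0.141 mV.

0.141 mV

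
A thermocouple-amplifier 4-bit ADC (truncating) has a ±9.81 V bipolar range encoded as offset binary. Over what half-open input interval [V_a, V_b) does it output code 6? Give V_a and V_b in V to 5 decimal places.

LSB = 19.62/2^4 = 1.2263 V.
V_a = V_low + 6·LSB = -2.4525 V; V_b = V_low + 7·LSB = -1.22625 V.

[-2.45250 V, -1.22625 V)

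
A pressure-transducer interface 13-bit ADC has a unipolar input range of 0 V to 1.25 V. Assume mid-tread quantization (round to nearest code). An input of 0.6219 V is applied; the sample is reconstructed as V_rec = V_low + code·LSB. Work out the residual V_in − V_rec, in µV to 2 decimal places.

Step size: 1.25 V ÷ 2^13 = 152.59 µV.
(0.6219 − 0)/0.000152588 = 4075.6838; round gives code 4076.
V_rec = 0 + 4076·0.000152588 = 0.62194824 V.
V_in − V_rec = -4.82422e-05 V = -48.24 µV.

-48.24 µV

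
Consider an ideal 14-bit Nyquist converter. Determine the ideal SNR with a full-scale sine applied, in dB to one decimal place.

SNR ≈ 6.02·N + 1.76 dB = 6.02·14 + 1.76 = 86.04 dB.

86.0 dB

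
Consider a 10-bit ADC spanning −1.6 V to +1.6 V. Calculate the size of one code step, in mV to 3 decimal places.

3.125 mV

Full-scale span = 3.2 V.
LSB = 3.2 / 2^10 = 3.2 / 1024 = 0.003125 V = 3.125 mV.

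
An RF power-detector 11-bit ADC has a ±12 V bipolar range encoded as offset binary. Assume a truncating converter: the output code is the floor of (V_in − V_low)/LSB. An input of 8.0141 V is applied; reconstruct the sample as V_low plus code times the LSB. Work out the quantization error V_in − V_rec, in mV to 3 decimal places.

10.194 mV

Step size: 24 V ÷ 2^11 = 11.719 mV.
(V_in − V_low)/LSB = (8.0141 − (−12))/0.0117188 = 1707.8699 → code 1707 (floor).
Reconstructed: 8.0039062 V.
V_in − V_rec = 0.0101937 V = 10.194 mV.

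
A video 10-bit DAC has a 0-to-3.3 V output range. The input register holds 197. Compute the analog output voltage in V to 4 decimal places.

0.6349 V

LSB = 3.3 V / 2^10 = 3.223 mV.
V_out = 0 + 197 × 0.00322266 V = 0.634863 V.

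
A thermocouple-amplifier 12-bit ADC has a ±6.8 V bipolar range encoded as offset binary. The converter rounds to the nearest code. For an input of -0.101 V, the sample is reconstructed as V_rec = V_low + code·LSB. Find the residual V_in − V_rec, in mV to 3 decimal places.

Step size: 13.6 V ÷ 2^12 = 3.320 mV.
(V_in − V_low)/LSB = (-0.101 − (−6.8))/0.00332031 = 2017.5812 → code 2018 (round).
Code 2018 maps back to (−6.8) + 2018×0.00332031 V = -0.099609375 V.
V_in − V_rec = -0.00139062 V = -1.391 mV.

-1.391 mV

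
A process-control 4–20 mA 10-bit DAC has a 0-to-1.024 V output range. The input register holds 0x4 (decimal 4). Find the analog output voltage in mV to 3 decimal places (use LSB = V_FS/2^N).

4.000 mV

LSB = 1.024 V / 2^10 = 1.000 mV.
Code 0x4 = 4 decimal.
V_out = 0 + 4 × 0.001 V = 0.004 V.
= 4.000 mV.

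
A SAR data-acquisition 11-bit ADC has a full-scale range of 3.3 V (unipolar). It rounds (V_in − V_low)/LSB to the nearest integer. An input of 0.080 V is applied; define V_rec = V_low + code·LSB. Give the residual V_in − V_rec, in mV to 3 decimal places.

-0.566 mV

LSB = 3.3/2^11 = 1.611 mV.
Scaled input = 49.6485 LSBs, so code = 50.
V_rec = 0 + 50·0.00161133 = 0.080566406 V.
V_in − V_rec = -0.000566406 V = -0.566 mV.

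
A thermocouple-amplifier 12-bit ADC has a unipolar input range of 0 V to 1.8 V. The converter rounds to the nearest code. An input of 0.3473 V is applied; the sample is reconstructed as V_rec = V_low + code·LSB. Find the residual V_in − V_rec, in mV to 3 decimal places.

Step size: 1.8 V ÷ 2^12 = 439.45 µV.
Scaled input = 790.3004 LSBs, so code = 790.
V_rec = 0 + 790·0.000439453 = 0.34716797 V.
Error = 0.3473 − 0.34716797 = 0.000132031 V = 0.132 mV.

0.132 mV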